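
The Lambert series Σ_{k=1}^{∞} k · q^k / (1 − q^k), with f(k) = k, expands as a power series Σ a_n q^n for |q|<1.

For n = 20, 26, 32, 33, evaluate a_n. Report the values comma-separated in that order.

[q^20] f(1)=1,f(2)=2,f(4)=4,f(5)=5,f(10)=10,f(20)=20 ⇒ 42
[q^26] f(1)=1,f(2)=2,f(13)=13,f(26)=26 ⇒ 42
d|32:{1,2,4,8,16,32}  Σf=1+2+4+8+16+32=63
n=33: 33·1 11·3 3·11 1·33  f→[33+11+3+1]=48

42, 42, 63, 48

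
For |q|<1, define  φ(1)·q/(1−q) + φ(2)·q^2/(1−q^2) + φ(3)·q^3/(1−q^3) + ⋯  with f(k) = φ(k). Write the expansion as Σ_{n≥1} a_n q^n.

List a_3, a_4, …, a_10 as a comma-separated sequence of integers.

q^3  k|3↦φ(k): 3:2 1:1  a_3=3
[q^4] φ(1)=1,φ(2)=1,φ(4)=2 ⇒ 4
q^5  k|5↦φ(k): 1:1 5:4  a_5=5
q^6  k|6↦φ(k): 1:1 2:1 3:2 6:2  a_6=6
d|7:{1,7}  Σφ=1+6=7
n=8: 8·1 4·2 2·4 1·8  φ→[4+2+1+1]=8
[q^9] φ(1)=1,φ(3)=2,φ(9)=6 ⇒ 9
q^10  k|10↦φ(k): 1:1 2:1 5:4 10:4  a_10=10

3, 4, 5, 6, 7, 8, 9, 10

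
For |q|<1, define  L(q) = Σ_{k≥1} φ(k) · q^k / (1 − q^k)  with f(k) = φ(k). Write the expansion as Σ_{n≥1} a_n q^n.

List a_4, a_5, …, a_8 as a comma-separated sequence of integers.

n=4: 1·4 2·2 4·1  φ→[1+1+2]=4
n=5: 5·1 1·5  φ→[4+1]=5
d|6:{6,3,2,1}  Σφ=2+2+1+1=6
d|7:{1,7}  Σφ=1+6=7
n=8: 1·8 2·4 4·2 8·1  φ→[1+1+2+4]=8

4, 5, 6, 7, 8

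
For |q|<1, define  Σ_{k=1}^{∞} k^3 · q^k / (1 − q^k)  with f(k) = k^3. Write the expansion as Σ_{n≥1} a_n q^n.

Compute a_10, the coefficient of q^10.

q^10  k|10↦f(k): 1:1 2:8 5:125 10:1000  a_10=1134

a_10 = 1134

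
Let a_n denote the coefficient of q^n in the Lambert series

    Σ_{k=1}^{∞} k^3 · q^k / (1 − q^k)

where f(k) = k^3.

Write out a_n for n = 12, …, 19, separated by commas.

2044, 2198, 3096, 3528, 4681, 4914, 6813, 6860

q^12  k|12↦f(k): 12:1728 6:216 4:64 3:27 2:8 1:1  a_12=2044
q^13  k|13↦f(k): 13:2197 1:1  a_13=2198
[q^14] f(1)=1,f(2)=8,f(7)=343,f(14)=2744 ⇒ 3096
n=15: 15·1 5·3 3·5 1·15  f→[3375+125+27+1]=3528
q^16  k|16↦f(k): 16:4096 8:512 4:64 2:8 1:1  a_16=4681
d|17:{1,17}  Σf=1+4913=4914
n=18: 1·18 2·9 3·6 6·3 9·2 18·1  f→[1+8+27+216+729+5832]=6813
n=19: 1·19 19·1  f→[1+6859]=6860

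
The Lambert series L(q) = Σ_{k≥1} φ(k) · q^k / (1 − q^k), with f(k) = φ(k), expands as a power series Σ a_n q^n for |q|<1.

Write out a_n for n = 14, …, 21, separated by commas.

[q^14] φ(14)=6,φ(7)=6,φ(2)=1,φ(1)=1 ⇒ 14
d|15:{15,5,3,1}  Σφ=8+4+2+1=15
q^16  k|16↦φ(k): 16:8 8:4 4:2 2:1 1:1  a_16=16
[q^17] φ(1)=1,φ(17)=16 ⇒ 17
q^18  k|18↦φ(k): 1:1 2:1 3:2 6:2 9:6 18:6  a_18=18
d|19:{19,1}  Σφ=18+1=19
q^20  k|20↦φ(k): 20:8 10:4 5:4 4:2 2:1 1:1  a_20=20
d|21:{1,3,7,21}  Σφ=1+2+6+12=21

14, 15, 16, 17, 18, 19, 20, 21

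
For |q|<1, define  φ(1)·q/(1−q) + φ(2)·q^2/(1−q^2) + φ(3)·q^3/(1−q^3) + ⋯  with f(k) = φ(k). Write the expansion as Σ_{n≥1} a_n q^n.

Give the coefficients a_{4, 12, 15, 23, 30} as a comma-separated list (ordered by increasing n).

n=4: 1·4 2·2 4·1  φ→[1+1+2]=4
n=12: 12·1 6·2 4·3 3·4 2·6 1·12  φ→[4+2+2+2+1+1]=12
d|15:{1,3,5,15}  Σφ=1+2+4+8=15
d|23:{1,23}  Σφ=1+22=23
n=30: 1·30 2·15 3·10 5·6 6·5 10·3 15·2 30·1  φ→[1+1+2+4+2+4+8+8]=30

4, 12, 15, 23, 30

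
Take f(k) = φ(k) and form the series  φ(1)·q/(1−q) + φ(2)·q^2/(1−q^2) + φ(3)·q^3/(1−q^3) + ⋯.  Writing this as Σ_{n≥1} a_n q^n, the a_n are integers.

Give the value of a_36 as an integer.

n=36: 36·1 18·2 12·3 9·4 6·6 4·9 3·12 2·18 1·36  φ→[12+6+4+6+2+2+2+1+1]=36

a_36 = 36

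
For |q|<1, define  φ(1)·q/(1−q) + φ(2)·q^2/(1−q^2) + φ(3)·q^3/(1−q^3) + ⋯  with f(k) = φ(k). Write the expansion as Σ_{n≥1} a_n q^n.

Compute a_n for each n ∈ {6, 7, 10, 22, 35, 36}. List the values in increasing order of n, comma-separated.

q^6  k|6↦φ(k): 1:1 2:1 3:2 6:2  a_6=6
q^7  k|7↦φ(k): 1:1 7:6  a_7=7
d|10:{10,5,2,1}  Σφ=4+4+1+1=10
[q^22] φ(22)=10,φ(11)=10,φ(2)=1,φ(1)=1 ⇒ 22
[q^35] φ(1)=1,φ(5)=4,φ(7)=6,φ(35)=24 ⇒ 35
q^36  k|36↦φ(k): 36:12 18:6 12:4 9:6 6:2 4:2 3:2 2:1 1:1  a_36=36

6, 7, 10, 22, 35, 36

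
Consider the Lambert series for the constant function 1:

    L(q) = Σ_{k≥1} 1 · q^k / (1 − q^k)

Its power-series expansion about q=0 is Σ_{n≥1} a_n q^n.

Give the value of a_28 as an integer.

a_28 = 6

q^28  k|28↦f(k): 28:1 14:1 7:1 4:1 2:1 1:1  a_28=6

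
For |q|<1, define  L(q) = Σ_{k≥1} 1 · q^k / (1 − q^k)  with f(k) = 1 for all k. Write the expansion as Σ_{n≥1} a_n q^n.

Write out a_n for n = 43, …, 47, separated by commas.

[q^43] f(43)=1,f(1)=1 ⇒ 2
q^44  k|44↦f(k): 1:1 2:1 4:1 11:1 22:1 44:1  a_44=6
d|45:{45,15,9,5,3,1}  Σf=1+1+1+1+1+1=6
q^46  k|46↦f(k): 46:1 23:1 2:1 1:1  a_46=4
q^47  k|47↦f(k): 47:1 1:1  a_47=2

2, 6, 6, 4, 2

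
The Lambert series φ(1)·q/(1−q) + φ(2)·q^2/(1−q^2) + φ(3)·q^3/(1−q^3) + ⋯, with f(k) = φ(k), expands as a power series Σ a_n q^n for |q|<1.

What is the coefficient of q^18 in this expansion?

q^18  k|18↦φ(k): 1:1 2:1 3:2 6:2 9:6 18:6  a_18=18

a_18 = 18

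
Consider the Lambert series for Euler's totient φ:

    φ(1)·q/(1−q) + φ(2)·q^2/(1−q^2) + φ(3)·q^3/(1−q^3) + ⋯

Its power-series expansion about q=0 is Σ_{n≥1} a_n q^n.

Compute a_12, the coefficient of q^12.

n=12: 12·1 6·2 4·3 3·4 2·6 1·12  φ→[4+2+2+2+1+1]=12

a_12 = 12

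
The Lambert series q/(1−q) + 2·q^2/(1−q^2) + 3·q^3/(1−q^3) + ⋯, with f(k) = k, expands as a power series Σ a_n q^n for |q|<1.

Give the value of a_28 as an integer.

d|28:{1,2,4,7,14,28}  Σf=1+2+4+7+14+28=56

a_28 = 56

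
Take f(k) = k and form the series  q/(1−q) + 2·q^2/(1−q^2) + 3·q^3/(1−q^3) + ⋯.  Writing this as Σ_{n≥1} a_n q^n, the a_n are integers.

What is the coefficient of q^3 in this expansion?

a_3 = 4

[q^3] f(1)=1,f(3)=3 ⇒ 4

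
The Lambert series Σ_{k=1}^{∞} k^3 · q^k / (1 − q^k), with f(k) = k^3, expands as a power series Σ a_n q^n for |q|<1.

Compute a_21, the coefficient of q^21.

[q^21] f(1)=1,f(3)=27,f(7)=343,f(21)=9261 ⇒ 9632

a_21 = 9632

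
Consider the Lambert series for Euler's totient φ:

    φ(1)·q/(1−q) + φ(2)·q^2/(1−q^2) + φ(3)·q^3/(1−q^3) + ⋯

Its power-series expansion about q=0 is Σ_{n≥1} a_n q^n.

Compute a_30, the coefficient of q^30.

q^30  k|30↦φ(k): 1:1 2:1 3:2 5:4 6:2 10:4 15:8 30:8  a_30=30

a_30 = 30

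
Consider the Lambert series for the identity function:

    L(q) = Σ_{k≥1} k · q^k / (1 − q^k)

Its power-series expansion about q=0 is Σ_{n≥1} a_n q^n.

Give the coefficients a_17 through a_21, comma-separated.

18, 39, 20, 42, 32

[q^17] f(1)=1,f(17)=17 ⇒ 18
n=18: 18·1 9·2 6·3 3·6 2·9 1·18  f→[18+9+6+3+2+1]=39
q^19  k|19↦f(k): 1:1 19:19  a_19=20
d|20:{20,10,5,4,2,1}  Σf=20+10+5+4+2+1=42
[q^21] f(21)=21,f(7)=7,f(3)=3,f(1)=1 ⇒ 32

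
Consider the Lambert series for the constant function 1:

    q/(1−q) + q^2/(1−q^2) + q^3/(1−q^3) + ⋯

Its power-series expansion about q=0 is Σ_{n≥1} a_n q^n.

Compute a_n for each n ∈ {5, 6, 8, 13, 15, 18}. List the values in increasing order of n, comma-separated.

d|5:{1,5}  Σf=1+1=2
[q^6] f(1)=1,f(2)=1,f(3)=1,f(6)=1 ⇒ 4
q^8  k|8↦f(k): 8:1 4:1 2:1 1:1  a_8=4
q^13  k|13↦f(k): 13:1 1:1  a_13=2
q^15  k|15↦f(k): 15:1 5:1 3:1 1:1  a_15=4
q^18  k|18↦f(k): 1:1 2:1 3:1 6:1 9:1 18:1  a_18=6

2, 4, 4, 2, 4, 6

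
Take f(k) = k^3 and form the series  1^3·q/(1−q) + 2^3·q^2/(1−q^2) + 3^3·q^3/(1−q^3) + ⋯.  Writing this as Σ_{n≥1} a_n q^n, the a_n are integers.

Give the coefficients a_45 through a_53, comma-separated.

95382, 109512, 103824, 131068, 117993, 141759, 137592, 160454, 148878

q^45  k|45↦f(k): 1:1 3:27 5:125 9:729 15:3375 45:91125  a_45=95382
q^46  k|46↦f(k): 1:1 2:8 23:12167 46:97336  a_46=109512
q^47  k|47↦f(k): 1:1 47:103823  a_47=103824
q^48  k|48↦f(k): 1:1 2:8 3:27 4:64 6:216 8:512 12:1728 16:4096 24:13824 48:110592  a_48=131068
q^49  k|49↦f(k): 1:1 7:343 49:117649  a_49=117993
q^50  k|50↦f(k): 50:125000 25:15625 10:1000 5:125 2:8 1:1  a_50=141759
[q^51] f(51)=132651,f(17)=4913,f(3)=27,f(1)=1 ⇒ 137592
d|52:{1,2,4,13,26,52}  Σf=1+8+64+2197+17576+140608=160454
n=53: 53·1 1·53  f→[148877+1]=148878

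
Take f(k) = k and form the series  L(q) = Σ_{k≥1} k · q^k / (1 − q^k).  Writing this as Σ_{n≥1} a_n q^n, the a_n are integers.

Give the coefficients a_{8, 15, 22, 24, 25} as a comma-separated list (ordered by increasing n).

15, 24, 36, 60, 31

n=8: 8·1 4·2 2·4 1·8  f→[8+4+2+1]=15
n=15: 15·1 5·3 3·5 1·15  f→[15+5+3+1]=24
q^22  k|22↦f(k): 1:1 2:2 11:11 22:22  a_22=36
[q^24] f(24)=24,f(12)=12,f(8)=8,f(6)=6,f(4)=4,f(3)=3,f(2)=2,f(1)=1 ⇒ 60
[q^25] f(1)=1,f(5)=5,f(25)=25 ⇒ 31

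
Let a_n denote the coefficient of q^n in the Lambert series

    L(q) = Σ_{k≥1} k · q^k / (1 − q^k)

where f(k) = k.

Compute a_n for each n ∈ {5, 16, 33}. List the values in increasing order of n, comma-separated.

6, 31, 48

n=5: 1·5 5·1  f→[1+5]=6
d|16:{1,2,4,8,16}  Σf=1+2+4+8+16=31
d|33:{33,11,3,1}  Σf=33+11+3+1=48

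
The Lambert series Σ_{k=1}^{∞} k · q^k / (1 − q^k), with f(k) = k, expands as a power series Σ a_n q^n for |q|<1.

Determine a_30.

d|30:{30,15,10,6,5,3,2,1}  Σf=30+15+10+6+5+3+2+1=72

a_30 = 72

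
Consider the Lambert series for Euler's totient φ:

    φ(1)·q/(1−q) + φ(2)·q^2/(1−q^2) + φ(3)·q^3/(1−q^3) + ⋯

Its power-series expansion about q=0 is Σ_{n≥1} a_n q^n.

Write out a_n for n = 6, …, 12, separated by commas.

n=6: 1·6 2·3 3·2 6·1  φ→[1+1+2+2]=6
[q^7] φ(1)=1,φ(7)=6 ⇒ 7
n=8: 8·1 4·2 2·4 1·8  φ→[4+2+1+1]=8
n=9: 1·9 3·3 9·1  φ→[1+2+6]=9
d|10:{1,2,5,10}  Σφ=1+1+4+4=10
q^11  k|11↦φ(k): 11:10 1:1  a_11=11
d|12:{1,2,3,4,6,12}  Σφ=1+1+2+2+2+4=12

6, 7, 8, 9, 10, 11, 12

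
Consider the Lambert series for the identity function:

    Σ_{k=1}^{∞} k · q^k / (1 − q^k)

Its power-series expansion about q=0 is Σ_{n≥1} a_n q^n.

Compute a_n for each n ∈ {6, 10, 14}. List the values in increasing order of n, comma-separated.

12, 18, 24

n=6: 6·1 3·2 2·3 1·6  f→[6+3+2+1]=12
[q^10] f(10)=10,f(5)=5,f(2)=2,f(1)=1 ⇒ 18
d|14:{14,7,2,1}  Σf=14+7+2+1=24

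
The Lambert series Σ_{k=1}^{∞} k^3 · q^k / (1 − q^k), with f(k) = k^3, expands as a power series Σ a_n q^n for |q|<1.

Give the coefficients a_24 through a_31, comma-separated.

[q^24] f(24)=13824,f(12)=1728,f(8)=512,f(6)=216,f(4)=64,f(3)=27,f(2)=8,f(1)=1 ⇒ 16380
n=25: 1·25 5·5 25·1  f→[1+125+15625]=15751
q^26  k|26↦f(k): 26:17576 13:2197 2:8 1:1  a_26=19782
[q^27] f(1)=1,f(3)=27,f(9)=729,f(27)=19683 ⇒ 20440
q^28  k|28↦f(k): 28:21952 14:2744 7:343 4:64 2:8 1:1  a_28=25112
q^29  k|29↦f(k): 1:1 29:24389  a_29=24390
n=30: 30·1 15·2 10·3 6·5 5·6 3·10 2·15 1·30  f→[27000+3375+1000+216+125+27+8+1]=31752
d|31:{31,1}  Σf=29791+1=29792

16380, 15751, 19782, 20440, 25112, 24390, 31752, 29792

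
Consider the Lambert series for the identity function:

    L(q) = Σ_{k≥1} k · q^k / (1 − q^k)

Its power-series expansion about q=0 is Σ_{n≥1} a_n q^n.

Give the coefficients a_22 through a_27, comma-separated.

[q^22] f(1)=1,f(2)=2,f(11)=11,f(22)=22 ⇒ 36
q^23  k|23↦f(k): 23:23 1:1  a_23=24
q^24  k|24↦f(k): 1:1 2:2 3:3 4:4 6:6 8:8 12:12 24:24  a_24=60
[q^25] f(1)=1,f(5)=5,f(25)=25 ⇒ 31
n=26: 26·1 13·2 2·13 1·26  f→[26+13+2+1]=42
q^27  k|27↦f(k): 27:27 9:9 3:3 1:1  a_27=40

36, 24, 60, 31, 42, 40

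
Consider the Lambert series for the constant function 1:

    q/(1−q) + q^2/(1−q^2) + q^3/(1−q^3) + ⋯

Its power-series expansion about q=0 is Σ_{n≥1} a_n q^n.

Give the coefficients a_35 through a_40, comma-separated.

4, 9, 2, 4, 4, 8

d|35:{35,7,5,1}  Σf=1+1+1+1=4
[q^36] f(36)=1,f(18)=1,f(12)=1,f(9)=1,f(6)=1,f(4)=1,f(3)=1,f(2)=1,f(1)=1 ⇒ 9
[q^37] f(37)=1,f(1)=1 ⇒ 2
d|38:{38,19,2,1}  Σf=1+1+1+1=4
d|39:{39,13,3,1}  Σf=1+1+1+1=4
q^40  k|40↦f(k): 40:1 20:1 10:1 8:1 5:1 4:1 2:1 1:1  a_40=8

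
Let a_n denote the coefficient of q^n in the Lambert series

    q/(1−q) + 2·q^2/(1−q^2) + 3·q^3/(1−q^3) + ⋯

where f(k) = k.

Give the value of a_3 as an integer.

a_3 = 4

d|3:{1,3}  Σf=1+3=4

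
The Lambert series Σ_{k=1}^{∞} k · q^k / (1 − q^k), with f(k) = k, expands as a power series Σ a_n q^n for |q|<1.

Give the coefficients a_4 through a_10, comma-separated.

[q^4] f(1)=1,f(2)=2,f(4)=4 ⇒ 7
q^5  k|5↦f(k): 5:5 1:1  a_5=6
n=6: 6·1 3·2 2·3 1·6  f→[6+3+2+1]=12
d|7:{7,1}  Σf=7+1=8
n=8: 1·8 2·4 4·2 8·1  f→[1+2+4+8]=15
n=9: 1·9 3·3 9·1  f→[1+3+9]=13
q^10  k|10↦f(k): 10:10 5:5 2:2 1:1  a_10=18

7, 6, 12, 8, 15, 13, 18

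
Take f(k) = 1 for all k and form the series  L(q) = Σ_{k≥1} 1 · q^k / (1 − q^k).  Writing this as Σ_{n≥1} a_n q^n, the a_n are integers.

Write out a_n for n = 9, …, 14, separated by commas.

3, 4, 2, 6, 2, 4

[q^9] f(9)=1,f(3)=1,f(1)=1 ⇒ 3
[q^10] f(1)=1,f(2)=1,f(5)=1,f(10)=1 ⇒ 4
q^11  k|11↦f(k): 11:1 1:1  a_11=2
[q^12] f(12)=1,f(6)=1,f(4)=1,f(3)=1,f(2)=1,f(1)=1 ⇒ 6
n=13: 1·13 13·1  f→[1+1]=2
[q^14] f(14)=1,f(7)=1,f(2)=1,f(1)=1 ⇒ 4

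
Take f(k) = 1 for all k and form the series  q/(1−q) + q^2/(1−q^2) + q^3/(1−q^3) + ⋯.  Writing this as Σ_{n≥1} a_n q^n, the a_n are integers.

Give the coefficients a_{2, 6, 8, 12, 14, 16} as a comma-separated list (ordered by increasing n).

n=2: 1·2 2·1  f→[1+1]=2
[q^6] f(6)=1,f(3)=1,f(2)=1,f(1)=1 ⇒ 4
[q^8] f(1)=1,f(2)=1,f(4)=1,f(8)=1 ⇒ 4
q^12  k|12↦f(k): 1:1 2:1 3:1 4:1 6:1 12:1  a_12=6
n=14: 14·1 7·2 2·7 1·14  f→[1+1+1+1]=4
n=16: 1·16 2·8 4·4 8·2 16·1  f→[1+1+1+1+1]=5

2, 4, 4, 6, 4, 5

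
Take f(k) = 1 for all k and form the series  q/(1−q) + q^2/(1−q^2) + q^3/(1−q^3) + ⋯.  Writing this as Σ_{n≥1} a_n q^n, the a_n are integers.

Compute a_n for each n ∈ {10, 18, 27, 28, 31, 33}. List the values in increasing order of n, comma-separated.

4, 6, 4, 6, 2, 4

n=10: 1·10 2·5 5·2 10·1  f→[1+1+1+1]=4
d|18:{1,2,3,6,9,18}  Σf=1+1+1+1+1+1=6
[q^27] f(27)=1,f(9)=1,f(3)=1,f(1)=1 ⇒ 4
[q^28] f(1)=1,f(2)=1,f(4)=1,f(7)=1,f(14)=1,f(28)=1 ⇒ 6
q^31  k|31↦f(k): 1:1 31:1  a_31=2
q^33  k|33↦f(k): 33:1 11:1 3:1 1:1  a_33=4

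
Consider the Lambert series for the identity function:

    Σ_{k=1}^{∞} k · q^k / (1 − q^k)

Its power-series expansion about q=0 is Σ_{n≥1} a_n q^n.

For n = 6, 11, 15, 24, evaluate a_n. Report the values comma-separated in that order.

q^6  k|6↦f(k): 6:6 3:3 2:2 1:1  a_6=12
n=11: 11·1 1·11  f→[11+1]=12
d|15:{15,5,3,1}  Σf=15+5+3+1=24
n=24: 1·24 2·12 3·8 4·6 6·4 8·3 12·2 24·1  f→[1+2+3+4+6+8+12+24]=60

12, 12, 24, 60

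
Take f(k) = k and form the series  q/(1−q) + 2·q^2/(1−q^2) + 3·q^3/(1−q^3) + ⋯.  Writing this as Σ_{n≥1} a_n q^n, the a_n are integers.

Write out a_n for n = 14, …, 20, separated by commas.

24, 24, 31, 18, 39, 20, 42

d|14:{1,2,7,14}  Σf=1+2+7+14=24
d|15:{15,5,3,1}  Σf=15+5+3+1=24
q^16  k|16↦f(k): 16:16 8:8 4:4 2:2 1:1  a_16=31
[q^17] f(17)=17,f(1)=1 ⇒ 18
[q^18] f(18)=18,f(9)=9,f(6)=6,f(3)=3,f(2)=2,f(1)=1 ⇒ 39
n=19: 1·19 19·1  f→[1+19]=20
[q^20] f(1)=1,f(2)=2,f(4)=4,f(5)=5,f(10)=10,f(20)=20 ⇒ 42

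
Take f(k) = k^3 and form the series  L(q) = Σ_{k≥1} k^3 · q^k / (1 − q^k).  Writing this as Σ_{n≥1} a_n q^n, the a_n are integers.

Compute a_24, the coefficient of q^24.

a_24 = 16380

d|24:{1,2,3,4,6,8,12,24}  Σf=1+8+27+64+216+512+1728+13824=16380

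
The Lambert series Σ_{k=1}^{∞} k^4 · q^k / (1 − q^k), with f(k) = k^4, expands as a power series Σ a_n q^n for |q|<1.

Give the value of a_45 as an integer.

a_45 = 4158518

n=45: 1·45 3·15 5·9 9·5 15·3 45·1  f→[1+81+625+6561+50625+4100625]=4158518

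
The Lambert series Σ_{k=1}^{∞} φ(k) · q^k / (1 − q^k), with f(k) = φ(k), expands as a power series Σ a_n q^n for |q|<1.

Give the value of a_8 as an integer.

n=8: 8·1 4·2 2·4 1·8  φ→[4+2+1+1]=8

a_8 = 8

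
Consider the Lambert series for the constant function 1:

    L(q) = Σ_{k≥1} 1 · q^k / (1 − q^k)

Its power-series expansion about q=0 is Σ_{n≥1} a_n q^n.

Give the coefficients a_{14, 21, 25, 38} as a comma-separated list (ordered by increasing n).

4, 4, 3, 4

[q^14] f(1)=1,f(2)=1,f(7)=1,f(14)=1 ⇒ 4
q^21  k|21↦f(k): 1:1 3:1 7:1 21:1  a_21=4
[q^25] f(25)=1,f(5)=1,f(1)=1 ⇒ 3
[q^38] f(38)=1,f(19)=1,f(2)=1,f(1)=1 ⇒ 4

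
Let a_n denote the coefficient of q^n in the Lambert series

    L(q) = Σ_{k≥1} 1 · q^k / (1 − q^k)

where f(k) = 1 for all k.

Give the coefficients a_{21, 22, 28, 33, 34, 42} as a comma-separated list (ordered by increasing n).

4, 4, 6, 4, 4, 8

n=21: 21·1 7·3 3·7 1·21  f→[1+1+1+1]=4
q^22  k|22↦f(k): 22:1 11:1 2:1 1:1  a_22=4
q^28  k|28↦f(k): 1:1 2:1 4:1 7:1 14:1 28:1  a_28=6
[q^33] f(33)=1,f(11)=1,f(3)=1,f(1)=1 ⇒ 4
q^34  k|34↦f(k): 1:1 2:1 17:1 34:1  a_34=4
[q^42] f(1)=1,f(2)=1,f(3)=1,f(6)=1,f(7)=1,f(14)=1,f(21)=1,f(42)=1 ⇒ 8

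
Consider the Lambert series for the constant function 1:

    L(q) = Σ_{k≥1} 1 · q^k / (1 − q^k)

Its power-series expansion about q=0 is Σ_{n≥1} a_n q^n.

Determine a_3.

d|3:{3,1}  Σf=1+1=2

a_3 = 2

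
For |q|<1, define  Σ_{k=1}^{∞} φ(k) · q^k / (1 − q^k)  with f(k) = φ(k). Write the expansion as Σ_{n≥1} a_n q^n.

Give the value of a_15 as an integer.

d|15:{1,3,5,15}  Σφ=1+2+4+8=15

a_15 = 15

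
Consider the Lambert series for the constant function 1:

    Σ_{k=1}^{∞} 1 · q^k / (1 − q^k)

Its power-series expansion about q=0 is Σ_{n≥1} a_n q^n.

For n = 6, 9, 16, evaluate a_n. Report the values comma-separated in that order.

[q^6] f(1)=1,f(2)=1,f(3)=1,f(6)=1 ⇒ 4
[q^9] f(9)=1,f(3)=1,f(1)=1 ⇒ 3
n=16: 16·1 8·2 4·4 2·8 1·16  f→[1+1+1+1+1]=5

4, 3, 5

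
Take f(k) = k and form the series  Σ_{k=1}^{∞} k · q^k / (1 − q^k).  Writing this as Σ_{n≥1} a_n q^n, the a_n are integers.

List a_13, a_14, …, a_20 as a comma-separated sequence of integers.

d|13:{1,13}  Σf=1+13=14
q^14  k|14↦f(k): 1:1 2:2 7:7 14:14  a_14=24
[q^15] f(15)=15,f(5)=5,f(3)=3,f(1)=1 ⇒ 24
q^16  k|16↦f(k): 1:1 2:2 4:4 8:8 16:16  a_16=31
n=17: 17·1 1·17  f→[17+1]=18
[q^18] f(1)=1,f(2)=2,f(3)=3,f(6)=6,f(9)=9,f(18)=18 ⇒ 39
[q^19] f(19)=19,f(1)=1 ⇒ 20
[q^20] f(20)=20,f(10)=10,f(5)=5,f(4)=4,f(2)=2,f(1)=1 ⇒ 42

14, 24, 24, 31, 18, 39, 20, 42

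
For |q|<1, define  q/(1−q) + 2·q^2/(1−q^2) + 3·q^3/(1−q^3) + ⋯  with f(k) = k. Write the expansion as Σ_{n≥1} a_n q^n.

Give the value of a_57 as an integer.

[q^57] f(1)=1,f(3)=3,f(19)=19,f(57)=57 ⇒ 80

a_57 = 80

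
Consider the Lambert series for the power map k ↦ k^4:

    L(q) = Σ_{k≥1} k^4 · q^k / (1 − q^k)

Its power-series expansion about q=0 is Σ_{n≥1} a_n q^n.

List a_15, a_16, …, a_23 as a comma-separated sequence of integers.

[q^15] f(1)=1,f(3)=81,f(5)=625,f(15)=50625 ⇒ 51332
[q^16] f(16)=65536,f(8)=4096,f(4)=256,f(2)=16,f(1)=1 ⇒ 69905
n=17: 1·17 17·1  f→[1+83521]=83522
n=18: 1·18 2·9 3·6 6·3 9·2 18·1  f→[1+16+81+1296+6561+104976]=112931
d|19:{19,1}  Σf=130321+1=130322
q^20  k|20↦f(k): 1:1 2:16 4:256 5:625 10:10000 20:160000  a_20=170898
[q^21] f(1)=1,f(3)=81,f(7)=2401,f(21)=194481 ⇒ 196964
n=22: 1·22 2·11 11·2 22·1  f→[1+16+14641+234256]=248914
q^23  k|23↦f(k): 1:1 23:279841  a_23=279842

51332, 69905, 83522, 112931, 130322, 170898, 196964, 248914, 279842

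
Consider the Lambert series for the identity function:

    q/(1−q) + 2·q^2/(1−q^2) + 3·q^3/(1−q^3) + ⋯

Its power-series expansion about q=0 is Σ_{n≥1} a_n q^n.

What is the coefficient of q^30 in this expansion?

d|30:{30,15,10,6,5,3,2,1}  Σf=30+15+10+6+5+3+2+1=72

a_30 = 72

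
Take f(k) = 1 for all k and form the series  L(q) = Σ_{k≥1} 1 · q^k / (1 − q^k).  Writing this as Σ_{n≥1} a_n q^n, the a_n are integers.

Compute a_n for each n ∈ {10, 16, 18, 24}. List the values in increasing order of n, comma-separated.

n=10: 10·1 5·2 2·5 1·10  f→[1+1+1+1]=4
d|16:{16,8,4,2,1}  Σf=1+1+1+1+1=5
q^18  k|18↦f(k): 1:1 2:1 3:1 6:1 9:1 18:1  a_18=6
d|24:{1,2,3,4,6,8,12,24}  Σf=1+1+1+1+1+1+1+1=8

4, 5, 6, 8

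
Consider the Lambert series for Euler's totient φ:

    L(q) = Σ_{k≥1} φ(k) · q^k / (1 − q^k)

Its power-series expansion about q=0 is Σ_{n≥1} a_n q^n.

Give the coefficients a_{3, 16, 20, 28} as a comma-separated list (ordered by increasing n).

n=3: 3·1 1·3  φ→[2+1]=3
n=16: 1·16 2·8 4·4 8·2 16·1  φ→[1+1+2+4+8]=16
q^20  k|20↦φ(k): 1:1 2:1 4:2 5:4 10:4 20:8  a_20=20
d|28:{28,14,7,4,2,1}  Σφ=12+6+6+2+1+1=28

3, 16, 20, 28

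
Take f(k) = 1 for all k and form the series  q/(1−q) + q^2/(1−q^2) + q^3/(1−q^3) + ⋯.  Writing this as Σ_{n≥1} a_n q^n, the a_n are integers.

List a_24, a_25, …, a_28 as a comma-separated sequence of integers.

n=24: 24·1 12·2 8·3 6·4 4·6 3·8 2·12 1·24  f→[1+1+1+1+1+1+1+1]=8
n=25: 25·1 5·5 1·25  f→[1+1+1]=3
[q^26] f(1)=1,f(2)=1,f(13)=1,f(26)=1 ⇒ 4
d|27:{27,9,3,1}  Σf=1+1+1+1=4
n=28: 1·28 2·14 4·7 7·4 14·2 28·1  f→[1+1+1+1+1+1]=6

8, 3, 4, 4, 6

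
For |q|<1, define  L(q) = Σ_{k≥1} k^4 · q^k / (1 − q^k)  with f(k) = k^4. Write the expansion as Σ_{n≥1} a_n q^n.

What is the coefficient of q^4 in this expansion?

a_4 = 273

d|4:{4,2,1}  Σf=256+16+1=273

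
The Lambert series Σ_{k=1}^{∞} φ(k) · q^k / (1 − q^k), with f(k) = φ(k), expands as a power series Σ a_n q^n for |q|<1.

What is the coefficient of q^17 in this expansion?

n=17: 17·1 1·17  φ→[16+1]=17

a_17 = 17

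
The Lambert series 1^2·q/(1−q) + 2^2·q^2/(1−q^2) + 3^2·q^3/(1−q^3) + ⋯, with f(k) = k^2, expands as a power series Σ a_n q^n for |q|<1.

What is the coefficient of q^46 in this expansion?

a_46 = 2650

n=46: 46·1 23·2 2·23 1·46  f→[2116+529+4+1]=2650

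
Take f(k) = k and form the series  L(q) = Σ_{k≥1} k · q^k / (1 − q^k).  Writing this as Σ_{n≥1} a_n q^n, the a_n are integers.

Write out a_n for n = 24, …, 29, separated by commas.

n=24: 1·24 2·12 3·8 4·6 6·4 8·3 12·2 24·1  f→[1+2+3+4+6+8+12+24]=60
[q^25] f(25)=25,f(5)=5,f(1)=1 ⇒ 31
n=26: 26·1 13·2 2·13 1·26  f→[26+13+2+1]=42
n=27: 1·27 3·9 9·3 27·1  f→[1+3+9+27]=40
[q^28] f(1)=1,f(2)=2,f(4)=4,f(7)=7,f(14)=14,f(28)=28 ⇒ 56
q^29  k|29↦f(k): 29:29 1:1  a_29=30

60, 31, 42, 40, 56, 30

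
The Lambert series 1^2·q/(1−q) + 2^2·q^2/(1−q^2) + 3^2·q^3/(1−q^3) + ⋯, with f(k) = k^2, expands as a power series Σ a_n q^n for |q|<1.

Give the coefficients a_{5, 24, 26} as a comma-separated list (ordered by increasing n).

[q^5] f(5)=25,f(1)=1 ⇒ 26
q^24  k|24↦f(k): 24:576 12:144 8:64 6:36 4:16 3:9 2:4 1:1  a_24=850
n=26: 1·26 2·13 13·2 26·1  f→[1+4+169+676]=850

26, 850, 850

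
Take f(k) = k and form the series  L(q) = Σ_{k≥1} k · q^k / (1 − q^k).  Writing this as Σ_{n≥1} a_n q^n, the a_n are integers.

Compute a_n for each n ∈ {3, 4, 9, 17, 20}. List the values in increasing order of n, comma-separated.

4, 7, 13, 18, 42

q^3  k|3↦f(k): 1:1 3:3  a_3=4
q^4  k|4↦f(k): 4:4 2:2 1:1  a_4=7
q^9  k|9↦f(k): 1:1 3:3 9:9  a_9=13
q^17  k|17↦f(k): 1:1 17:17  a_17=18
q^20  k|20↦f(k): 1:1 2:2 4:4 5:5 10:10 20:20  a_20=42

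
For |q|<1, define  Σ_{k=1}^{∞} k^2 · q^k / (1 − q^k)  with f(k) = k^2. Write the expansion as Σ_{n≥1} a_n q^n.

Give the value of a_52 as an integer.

a_52 = 3570

n=52: 1·52 2·26 4·13 13·4 26·2 52·1  f→[1+4+16+169+676+2704]=3570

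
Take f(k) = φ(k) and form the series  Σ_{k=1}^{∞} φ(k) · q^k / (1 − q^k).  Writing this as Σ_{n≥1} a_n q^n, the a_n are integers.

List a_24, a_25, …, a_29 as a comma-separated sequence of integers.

d|24:{24,12,8,6,4,3,2,1}  Σφ=8+4+4+2+2+2+1+1=24
q^25  k|25↦φ(k): 1:1 5:4 25:20  a_25=25
n=26: 1·26 2·13 13·2 26·1  φ→[1+1+12+12]=26
[q^27] φ(1)=1,φ(3)=2,φ(9)=6,φ(27)=18 ⇒ 27
d|28:{28,14,7,4,2,1}  Σφ=12+6+6+2+1+1=28
q^29  k|29↦φ(k): 29:28 1:1  a_29=29

24, 25, 26, 27, 28, 29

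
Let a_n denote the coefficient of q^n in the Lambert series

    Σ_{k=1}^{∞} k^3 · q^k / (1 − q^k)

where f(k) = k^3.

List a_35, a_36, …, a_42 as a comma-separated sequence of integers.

n=35: 1·35 5·7 7·5 35·1  f→[1+125+343+42875]=43344
n=36: 36·1 18·2 12·3 9·4 6·6 4·9 3·12 2·18 1·36  f→[46656+5832+1728+729+216+64+27+8+1]=55261
d|37:{1,37}  Σf=1+50653=50654
[q^38] f(1)=1,f(2)=8,f(19)=6859,f(38)=54872 ⇒ 61740
n=39: 39·1 13·3 3·13 1·39  f→[59319+2197+27+1]=61544
[q^40] f(40)=64000,f(20)=8000,f(10)=1000,f(8)=512,f(5)=125,f(4)=64,f(2)=8,f(1)=1 ⇒ 73710
[q^41] f(41)=68921,f(1)=1 ⇒ 68922
n=42: 42·1 21·2 14·3 7·6 6·7 3·14 2·21 1·42  f→[74088+9261+2744+343+216+27+8+1]=86688

43344, 55261, 50654, 61740, 61544, 73710, 68922, 86688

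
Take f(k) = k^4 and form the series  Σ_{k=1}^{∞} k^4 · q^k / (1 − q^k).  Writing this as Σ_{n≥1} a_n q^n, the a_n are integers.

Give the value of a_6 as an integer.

d|6:{6,3,2,1}  Σf=1296+81+16+1=1394

a_6 = 1394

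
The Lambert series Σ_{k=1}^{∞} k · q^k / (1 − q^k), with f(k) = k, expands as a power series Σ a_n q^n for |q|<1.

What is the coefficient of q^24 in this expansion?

a_24 = 60

q^24  k|24↦f(k): 24:24 12:12 8:8 6:6 4:4 3:3 2:2 1:1  a_24=60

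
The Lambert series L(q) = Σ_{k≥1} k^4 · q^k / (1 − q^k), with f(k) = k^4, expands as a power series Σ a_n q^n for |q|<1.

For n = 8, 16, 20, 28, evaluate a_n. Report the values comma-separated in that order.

q^8  k|8↦f(k): 8:4096 4:256 2:16 1:1  a_8=4369
q^16  k|16↦f(k): 1:1 2:16 4:256 8:4096 16:65536  a_16=69905
n=20: 1·20 2·10 4·5 5·4 10·2 20·1  f→[1+16+256+625+10000+160000]=170898
[q^28] f(1)=1,f(2)=16,f(4)=256,f(7)=2401,f(14)=38416,f(28)=614656 ⇒ 655746

4369, 69905, 170898, 655746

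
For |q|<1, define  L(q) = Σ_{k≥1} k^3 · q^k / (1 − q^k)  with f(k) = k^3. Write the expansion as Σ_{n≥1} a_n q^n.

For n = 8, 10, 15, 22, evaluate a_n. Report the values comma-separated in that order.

585, 1134, 3528, 11988

d|8:{1,2,4,8}  Σf=1+8+64+512=585
[q^10] f(10)=1000,f(5)=125,f(2)=8,f(1)=1 ⇒ 1134
d|15:{1,3,5,15}  Σf=1+27+125+3375=3528
d|22:{1,2,11,22}  Σf=1+8+1331+10648=11988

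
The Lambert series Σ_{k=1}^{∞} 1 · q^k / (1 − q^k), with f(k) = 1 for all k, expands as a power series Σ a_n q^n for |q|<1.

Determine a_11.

[q^11] f(11)=1,f(1)=1 ⇒ 2

a_11 = 2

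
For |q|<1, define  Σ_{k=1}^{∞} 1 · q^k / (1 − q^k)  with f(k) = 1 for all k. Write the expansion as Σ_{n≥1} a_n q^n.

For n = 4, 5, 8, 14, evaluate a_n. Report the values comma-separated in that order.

[q^4] f(1)=1,f(2)=1,f(4)=1 ⇒ 3
[q^5] f(5)=1,f(1)=1 ⇒ 2
n=8: 1·8 2·4 4·2 8·1  f→[1+1+1+1]=4
[q^14] f(1)=1,f(2)=1,f(7)=1,f(14)=1 ⇒ 4

3, 2, 4, 4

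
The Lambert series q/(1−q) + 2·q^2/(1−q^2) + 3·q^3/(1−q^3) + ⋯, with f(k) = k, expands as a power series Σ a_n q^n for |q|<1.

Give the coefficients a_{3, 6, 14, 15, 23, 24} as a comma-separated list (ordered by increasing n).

4, 12, 24, 24, 24, 60

d|3:{3,1}  Σf=3+1=4
d|6:{1,2,3,6}  Σf=1+2+3+6=12
d|14:{14,7,2,1}  Σf=14+7+2+1=24
q^15  k|15↦f(k): 15:15 5:5 3:3 1:1  a_15=24
q^23  k|23↦f(k): 1:1 23:23  a_23=24
n=24: 1·24 2·12 3·8 4·6 6·4 8·3 12·2 24·1  f→[1+2+3+4+6+8+12+24]=60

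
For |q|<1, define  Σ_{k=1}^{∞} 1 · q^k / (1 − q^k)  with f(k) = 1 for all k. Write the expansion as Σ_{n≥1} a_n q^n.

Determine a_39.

[q^39] f(1)=1,f(3)=1,f(13)=1,f(39)=1 ⇒ 4

a_39 = 4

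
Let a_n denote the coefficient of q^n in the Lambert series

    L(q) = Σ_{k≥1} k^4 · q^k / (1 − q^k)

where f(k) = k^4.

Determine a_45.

a_45 = 4158518

q^45  k|45↦f(k): 45:4100625 15:50625 9:6561 5:625 3:81 1:1  a_45=4158518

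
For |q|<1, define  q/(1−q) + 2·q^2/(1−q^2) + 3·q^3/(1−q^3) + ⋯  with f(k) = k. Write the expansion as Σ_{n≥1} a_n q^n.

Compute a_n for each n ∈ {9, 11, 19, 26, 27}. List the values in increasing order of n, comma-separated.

[q^9] f(9)=9,f(3)=3,f(1)=1 ⇒ 13
d|11:{11,1}  Σf=11+1=12
q^19  k|19↦f(k): 19:19 1:1  a_19=20
n=26: 26·1 13·2 2·13 1·26  f→[26+13+2+1]=42
q^27  k|27↦f(k): 1:1 3:3 9:9 27:27  a_27=40

13, 12, 20, 42, 40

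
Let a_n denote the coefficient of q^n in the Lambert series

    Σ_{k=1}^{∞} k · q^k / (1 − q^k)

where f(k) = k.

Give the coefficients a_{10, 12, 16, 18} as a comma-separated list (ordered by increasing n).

18, 28, 31, 39

q^10  k|10↦f(k): 1:1 2:2 5:5 10:10  a_10=18
n=12: 1·12 2·6 3·4 4·3 6·2 12·1  f→[1+2+3+4+6+12]=28
q^16  k|16↦f(k): 1:1 2:2 4:4 8:8 16:16  a_16=31
d|18:{1,2,3,6,9,18}  Σf=1+2+3+6+9+18=39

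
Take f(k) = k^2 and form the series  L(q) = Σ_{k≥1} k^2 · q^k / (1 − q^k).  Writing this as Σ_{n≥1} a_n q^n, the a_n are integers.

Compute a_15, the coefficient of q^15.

[q^15] f(15)=225,f(5)=25,f(3)=9,f(1)=1 ⇒ 260

a_15 = 260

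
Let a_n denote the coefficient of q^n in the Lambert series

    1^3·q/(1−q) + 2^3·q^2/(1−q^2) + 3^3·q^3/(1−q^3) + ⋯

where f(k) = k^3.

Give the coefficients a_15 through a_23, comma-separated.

n=15: 1·15 3·5 5·3 15·1  f→[1+27+125+3375]=3528
n=16: 16·1 8·2 4·4 2·8 1·16  f→[4096+512+64+8+1]=4681
n=17: 1·17 17·1  f→[1+4913]=4914
[q^18] f(1)=1,f(2)=8,f(3)=27,f(6)=216,f(9)=729,f(18)=5832 ⇒ 6813
n=19: 19·1 1·19  f→[6859+1]=6860
[q^20] f(1)=1,f(2)=8,f(4)=64,f(5)=125,f(10)=1000,f(20)=8000 ⇒ 9198
q^21  k|21↦f(k): 21:9261 7:343 3:27 1:1  a_21=9632
q^22  k|22↦f(k): 22:10648 11:1331 2:8 1:1  a_22=11988
d|23:{23,1}  Σf=12167+1=12168

3528, 4681, 4914, 6813, 6860, 9198, 9632, 11988, 12168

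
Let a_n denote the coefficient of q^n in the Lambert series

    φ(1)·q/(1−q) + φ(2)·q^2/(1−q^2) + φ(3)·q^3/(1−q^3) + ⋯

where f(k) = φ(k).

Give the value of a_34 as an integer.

[q^34] φ(34)=16,φ(17)=16,φ(2)=1,φ(1)=1 ⇒ 34

a_34 = 34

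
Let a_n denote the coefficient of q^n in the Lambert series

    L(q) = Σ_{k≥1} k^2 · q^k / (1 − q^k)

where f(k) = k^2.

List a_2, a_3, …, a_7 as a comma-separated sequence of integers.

5, 10, 21, 26, 50, 50

q^2  k|2↦f(k): 1:1 2:4  a_2=5
d|3:{3,1}  Σf=9+1=10
[q^4] f(4)=16,f(2)=4,f(1)=1 ⇒ 21
[q^5] f(1)=1,f(5)=25 ⇒ 26
[q^6] f(1)=1,f(2)=4,f(3)=9,f(6)=36 ⇒ 50
[q^7] f(1)=1,f(7)=49 ⇒ 50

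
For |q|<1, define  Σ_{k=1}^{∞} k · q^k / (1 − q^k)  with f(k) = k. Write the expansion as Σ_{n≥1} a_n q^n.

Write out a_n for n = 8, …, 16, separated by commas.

[q^8] f(1)=1,f(2)=2,f(4)=4,f(8)=8 ⇒ 15
q^9  k|9↦f(k): 1:1 3:3 9:9  a_9=13
d|10:{1,2,5,10}  Σf=1+2+5+10=18
q^11  k|11↦f(k): 11:11 1:1  a_11=12
n=12: 1·12 2·6 3·4 4·3 6·2 12·1  f→[1+2+3+4+6+12]=28
[q^13] f(1)=1,f(13)=13 ⇒ 14
d|14:{1,2,7,14}  Σf=1+2+7+14=24
[q^15] f(1)=1,f(3)=3,f(5)=5,f(15)=15 ⇒ 24
n=16: 16·1 8·2 4·4 2·8 1·16  f→[16+8+4+2+1]=31

15, 13, 18, 12, 28, 14, 24, 24, 31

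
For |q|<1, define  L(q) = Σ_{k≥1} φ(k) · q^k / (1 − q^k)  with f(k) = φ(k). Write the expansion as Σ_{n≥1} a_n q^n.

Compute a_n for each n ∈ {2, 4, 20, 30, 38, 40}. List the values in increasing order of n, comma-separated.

n=2: 2·1 1·2  φ→[1+1]=2
d|4:{4,2,1}  Σφ=2+1+1=4
q^20  k|20↦φ(k): 1:1 2:1 4:2 5:4 10:4 20:8  a_20=20
d|30:{30,15,10,6,5,3,2,1}  Σφ=8+8+4+2+4+2+1+1=30
n=38: 1·38 2·19 19·2 38·1  φ→[1+1+18+18]=38
d|40:{40,20,10,8,5,4,2,1}  Σφ=16+8+4+4+4+2+1+1=40

2, 4, 20, 30, 38, 40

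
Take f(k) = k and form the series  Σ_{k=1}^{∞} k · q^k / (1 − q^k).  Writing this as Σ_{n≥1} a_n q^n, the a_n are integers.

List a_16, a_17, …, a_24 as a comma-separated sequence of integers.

[q^16] f(1)=1,f(2)=2,f(4)=4,f(8)=8,f(16)=16 ⇒ 31
[q^17] f(1)=1,f(17)=17 ⇒ 18
[q^18] f(1)=1,f(2)=2,f(3)=3,f(6)=6,f(9)=9,f(18)=18 ⇒ 39
q^19  k|19↦f(k): 19:19 1:1  a_19=20
[q^20] f(20)=20,f(10)=10,f(5)=5,f(4)=4,f(2)=2,f(1)=1 ⇒ 42
q^21  k|21↦f(k): 1:1 3:3 7:7 21:21  a_21=32
n=22: 1·22 2·11 11·2 22·1  f→[1+2+11+22]=36
[q^23] f(1)=1,f(23)=23 ⇒ 24
d|24:{24,12,8,6,4,3,2,1}  Σf=24+12+8+6+4+3+2+1=60

31, 18, 39, 20, 42, 32, 36, 24, 60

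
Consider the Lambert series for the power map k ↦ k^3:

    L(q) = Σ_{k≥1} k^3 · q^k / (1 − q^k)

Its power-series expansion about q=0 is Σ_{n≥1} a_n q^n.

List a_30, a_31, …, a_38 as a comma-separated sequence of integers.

d|30:{1,2,3,5,6,10,15,30}  Σf=1+8+27+125+216+1000+3375+27000=31752
q^31  k|31↦f(k): 1:1 31:29791  a_31=29792
n=32: 1·32 2·16 4·8 8·4 16·2 32·1  f→[1+8+64+512+4096+32768]=37449
[q^33] f(33)=35937,f(11)=1331,f(3)=27,f(1)=1 ⇒ 37296
d|34:{34,17,2,1}  Σf=39304+4913+8+1=44226
[q^35] f(1)=1,f(5)=125,f(7)=343,f(35)=42875 ⇒ 43344
n=36: 36·1 18·2 12·3 9·4 6·6 4·9 3·12 2·18 1·36  f→[46656+5832+1728+729+216+64+27+8+1]=55261
q^37  k|37↦f(k): 37:50653 1:1  a_37=50654
n=38: 38·1 19·2 2·19 1·38  f→[54872+6859+8+1]=61740

31752, 29792, 37449, 37296, 44226, 43344, 55261, 50654, 61740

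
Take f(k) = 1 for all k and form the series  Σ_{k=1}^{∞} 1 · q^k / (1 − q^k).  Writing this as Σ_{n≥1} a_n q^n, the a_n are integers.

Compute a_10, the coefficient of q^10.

a_10 = 4

n=10: 10·1 5·2 2·5 1·10  f→[1+1+1+1]=4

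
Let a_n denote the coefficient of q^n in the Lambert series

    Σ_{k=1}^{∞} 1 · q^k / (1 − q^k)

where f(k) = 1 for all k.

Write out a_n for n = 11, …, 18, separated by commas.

[q^11] f(1)=1,f(11)=1 ⇒ 2
[q^12] f(12)=1,f(6)=1,f(4)=1,f(3)=1,f(2)=1,f(1)=1 ⇒ 6
q^13  k|13↦f(k): 13:1 1:1  a_13=2
q^14  k|14↦f(k): 14:1 7:1 2:1 1:1  a_14=4
[q^15] f(1)=1,f(3)=1,f(5)=1,f(15)=1 ⇒ 4
d|16:{1,2,4,8,16}  Σf=1+1+1+1+1=5
[q^17] f(17)=1,f(1)=1 ⇒ 2
[q^18] f(1)=1,f(2)=1,f(3)=1,f(6)=1,f(9)=1,f(18)=1 ⇒ 6

2, 6, 2, 4, 4, 5, 2, 6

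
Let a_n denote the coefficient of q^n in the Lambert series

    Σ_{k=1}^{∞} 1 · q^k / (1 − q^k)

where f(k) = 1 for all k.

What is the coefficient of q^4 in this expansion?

q^4  k|4↦f(k): 4:1 2:1 1:1  a_4=3

a_4 = 3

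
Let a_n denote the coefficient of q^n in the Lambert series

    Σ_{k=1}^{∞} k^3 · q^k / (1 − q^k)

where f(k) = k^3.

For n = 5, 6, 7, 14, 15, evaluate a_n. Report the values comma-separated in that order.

[q^5] f(5)=125,f(1)=1 ⇒ 126
d|6:{1,2,3,6}  Σf=1+8+27+216=252
d|7:{1,7}  Σf=1+343=344
[q^14] f(1)=1,f(2)=8,f(7)=343,f(14)=2744 ⇒ 3096
[q^15] f(1)=1,f(3)=27,f(5)=125,f(15)=3375 ⇒ 3528

126, 252, 344, 3096, 3528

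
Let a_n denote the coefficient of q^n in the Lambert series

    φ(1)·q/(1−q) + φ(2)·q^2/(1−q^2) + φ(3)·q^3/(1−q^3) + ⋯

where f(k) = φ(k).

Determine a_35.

d|35:{1,5,7,35}  Σφ=1+4+6+24=35

a_35 = 35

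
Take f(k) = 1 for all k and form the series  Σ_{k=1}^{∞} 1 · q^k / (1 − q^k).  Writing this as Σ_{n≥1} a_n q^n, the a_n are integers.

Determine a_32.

a_32 = 6

n=32: 1·32 2·16 4·8 8·4 16·2 32·1  f→[1+1+1+1+1+1]=6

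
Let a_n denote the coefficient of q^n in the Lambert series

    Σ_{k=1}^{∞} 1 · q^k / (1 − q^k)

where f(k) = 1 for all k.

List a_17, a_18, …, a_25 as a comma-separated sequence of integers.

q^17  k|17↦f(k): 1:1 17:1  a_17=2
[q^18] f(18)=1,f(9)=1,f(6)=1,f(3)=1,f(2)=1,f(1)=1 ⇒ 6
d|19:{19,1}  Σf=1+1=2
q^20  k|20↦f(k): 1:1 2:1 4:1 5:1 10:1 20:1  a_20=6
d|21:{1,3,7,21}  Σf=1+1+1+1=4
[q^22] f(1)=1,f(2)=1,f(11)=1,f(22)=1 ⇒ 4
d|23:{1,23}  Σf=1+1=2
[q^24] f(24)=1,f(12)=1,f(8)=1,f(6)=1,f(4)=1,f(3)=1,f(2)=1,f(1)=1 ⇒ 8
q^25  k|25↦f(k): 1:1 5:1 25:1  a_25=3

2, 6, 2, 6, 4, 4, 2, 8, 3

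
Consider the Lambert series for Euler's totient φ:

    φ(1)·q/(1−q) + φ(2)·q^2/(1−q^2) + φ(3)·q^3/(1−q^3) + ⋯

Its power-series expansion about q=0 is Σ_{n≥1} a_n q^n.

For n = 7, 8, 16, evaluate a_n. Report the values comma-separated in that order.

d|7:{7,1}  Σφ=6+1=7
[q^8] φ(1)=1,φ(2)=1,φ(4)=2,φ(8)=4 ⇒ 8
d|16:{1,2,4,8,16}  Σφ=1+1+2+4+8=16

7, 8, 16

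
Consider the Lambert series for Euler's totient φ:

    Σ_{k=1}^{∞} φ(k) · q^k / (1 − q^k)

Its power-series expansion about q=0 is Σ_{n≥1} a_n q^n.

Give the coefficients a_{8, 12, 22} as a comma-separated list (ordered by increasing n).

n=8: 8·1 4·2 2·4 1·8  φ→[4+2+1+1]=8
[q^12] φ(1)=1,φ(2)=1,φ(3)=2,φ(4)=2,φ(6)=2,φ(12)=4 ⇒ 12
d|22:{22,11,2,1}  Σφ=10+10+1+1=22

8, 12, 22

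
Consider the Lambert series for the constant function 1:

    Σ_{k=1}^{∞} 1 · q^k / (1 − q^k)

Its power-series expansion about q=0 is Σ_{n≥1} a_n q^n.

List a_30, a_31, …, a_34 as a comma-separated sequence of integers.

8, 2, 6, 4, 4

d|30:{1,2,3,5,6,10,15,30}  Σf=1+1+1+1+1+1+1+1=8
n=31: 31·1 1·31  f→[1+1]=2
q^32  k|32↦f(k): 32:1 16:1 8:1 4:1 2:1 1:1  a_32=6
d|33:{33,11,3,1}  Σf=1+1+1+1=4
d|34:{34,17,2,1}  Σf=1+1+1+1=4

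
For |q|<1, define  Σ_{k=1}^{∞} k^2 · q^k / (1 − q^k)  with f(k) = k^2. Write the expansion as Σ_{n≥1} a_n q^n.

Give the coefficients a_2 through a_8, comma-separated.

5, 10, 21, 26, 50, 50, 85

q^2  k|2↦f(k): 1:1 2:4  a_2=5
q^3  k|3↦f(k): 1:1 3:9  a_3=10
n=4: 4·1 2·2 1·4  f→[16+4+1]=21
[q^5] f(1)=1,f(5)=25 ⇒ 26
n=6: 1·6 2·3 3·2 6·1  f→[1+4+9+36]=50
q^7  k|7↦f(k): 7:49 1:1  a_7=50
[q^8] f(8)=64,f(4)=16,f(2)=4,f(1)=1 ⇒ 85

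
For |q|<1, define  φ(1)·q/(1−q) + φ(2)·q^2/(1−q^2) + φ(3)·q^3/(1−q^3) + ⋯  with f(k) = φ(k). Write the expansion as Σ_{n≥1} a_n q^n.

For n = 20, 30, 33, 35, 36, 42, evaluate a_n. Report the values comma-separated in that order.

n=20: 20·1 10·2 5·4 4·5 2·10 1·20  φ→[8+4+4+2+1+1]=20
[q^30] φ(1)=1,φ(2)=1,φ(3)=2,φ(5)=4,φ(6)=2,φ(10)=4,φ(15)=8,φ(30)=8 ⇒ 30
[q^33] φ(1)=1,φ(3)=2,φ(11)=10,φ(33)=20 ⇒ 33
q^35  k|35↦φ(k): 1:1 5:4 7:6 35:24  a_35=35
q^36  k|36↦φ(k): 1:1 2:1 3:2 4:2 6:2 9:6 12:4 18:6 36:12  a_36=36
d|42:{1,2,3,6,7,14,21,42}  Σφ=1+1+2+2+6+6+12+12=42

20, 30, 33, 35, 36, 42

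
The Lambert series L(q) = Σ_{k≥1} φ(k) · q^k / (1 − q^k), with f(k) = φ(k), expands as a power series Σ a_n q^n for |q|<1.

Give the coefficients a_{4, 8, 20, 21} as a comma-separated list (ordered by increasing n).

n=4: 4·1 2·2 1·4  φ→[2+1+1]=4
[q^8] φ(1)=1,φ(2)=1,φ(4)=2,φ(8)=4 ⇒ 8
[q^20] φ(1)=1,φ(2)=1,φ(4)=2,φ(5)=4,φ(10)=4,φ(20)=8 ⇒ 20
n=21: 21·1 7·3 3·7 1·21  φ→[12+6+2+1]=21

4, 8, 20, 21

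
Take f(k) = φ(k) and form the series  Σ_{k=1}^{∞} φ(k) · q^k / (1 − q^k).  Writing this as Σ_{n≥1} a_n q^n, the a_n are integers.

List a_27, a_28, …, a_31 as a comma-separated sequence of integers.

q^27  k|27↦φ(k): 27:18 9:6 3:2 1:1  a_27=27
d|28:{1,2,4,7,14,28}  Σφ=1+1+2+6+6+12=28
[q^29] φ(1)=1,φ(29)=28 ⇒ 29
[q^30] φ(1)=1,φ(2)=1,φ(3)=2,φ(5)=4,φ(6)=2,φ(10)=4,φ(15)=8,φ(30)=8 ⇒ 30
[q^31] φ(31)=30,φ(1)=1 ⇒ 31

27, 28, 29, 30, 31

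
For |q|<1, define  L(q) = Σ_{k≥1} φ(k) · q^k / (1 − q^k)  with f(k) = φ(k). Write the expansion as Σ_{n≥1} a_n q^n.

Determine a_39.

d|39:{1,3,13,39}  Σφ=1+2+12+24=39

a_39 = 39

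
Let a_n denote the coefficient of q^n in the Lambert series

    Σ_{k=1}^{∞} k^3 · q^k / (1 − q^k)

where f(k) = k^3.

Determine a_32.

n=32: 1·32 2·16 4·8 8·4 16·2 32·1  f→[1+8+64+512+4096+32768]=37449

a_32 = 37449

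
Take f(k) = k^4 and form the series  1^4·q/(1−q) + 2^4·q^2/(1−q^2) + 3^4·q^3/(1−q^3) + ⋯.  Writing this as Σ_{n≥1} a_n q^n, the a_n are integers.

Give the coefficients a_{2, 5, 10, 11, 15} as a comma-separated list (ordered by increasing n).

17, 626, 10642, 14642, 51332

d|2:{1,2}  Σf=1+16=17
[q^5] f(5)=625,f(1)=1 ⇒ 626
q^10  k|10↦f(k): 10:10000 5:625 2:16 1:1  a_10=10642
n=11: 1·11 11·1  f→[1+14641]=14642
[q^15] f(15)=50625,f(5)=625,f(3)=81,f(1)=1 ⇒ 51332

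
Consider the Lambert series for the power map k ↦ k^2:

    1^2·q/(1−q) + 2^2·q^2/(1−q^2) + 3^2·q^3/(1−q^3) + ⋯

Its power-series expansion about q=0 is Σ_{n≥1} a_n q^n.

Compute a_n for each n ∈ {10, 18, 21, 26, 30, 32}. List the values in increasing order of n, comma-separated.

q^10  k|10↦f(k): 10:100 5:25 2:4 1:1  a_10=130
d|18:{1,2,3,6,9,18}  Σf=1+4+9+36+81+324=455
n=21: 1·21 3·7 7·3 21·1  f→[1+9+49+441]=500
[q^26] f(26)=676,f(13)=169,f(2)=4,f(1)=1 ⇒ 850
[q^30] f(30)=900,f(15)=225,f(10)=100,f(6)=36,f(5)=25,f(3)=9,f(2)=4,f(1)=1 ⇒ 1300
q^32  k|32↦f(k): 1:1 2:4 4:16 8:64 16:256 32:1024  a_32=1365

130, 455, 500, 850, 1300, 1365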